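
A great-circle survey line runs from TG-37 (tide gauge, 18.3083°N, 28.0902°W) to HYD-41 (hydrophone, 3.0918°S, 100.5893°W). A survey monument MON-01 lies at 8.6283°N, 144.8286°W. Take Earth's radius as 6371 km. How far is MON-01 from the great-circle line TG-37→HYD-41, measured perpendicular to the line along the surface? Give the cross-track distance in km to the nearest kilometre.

δ₁₃ = central angle TG-37→MON-01 = 1.955389 rad  (haversine)
θ₁₃ = bearing TG-37→MON-01 = 287.722°,  θ₁₂ = bearing TG-37→HYD-41 = 261.311°
dₓₜ = R·arcsin(sin δ₁₃ · sin(θ₁₃ − θ₁₂)) = 6371·arcsin(0.92695·sin(26.411°)) = 2707.597 km
|dₓₜ| = 2707.597 km

2708 km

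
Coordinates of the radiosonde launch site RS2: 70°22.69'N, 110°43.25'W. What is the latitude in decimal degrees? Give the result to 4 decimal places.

70.3782°N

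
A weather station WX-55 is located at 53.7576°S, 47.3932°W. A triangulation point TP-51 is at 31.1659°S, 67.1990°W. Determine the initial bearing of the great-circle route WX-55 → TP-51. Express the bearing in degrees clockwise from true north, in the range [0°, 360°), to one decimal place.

Δλ = -19.8058°
y = sin Δλ · cos φ₂ = -0.289930
x = cos φ₁ sin φ₂ − sin φ₁ cos φ₂ cos Δλ = 0.343339
θ = atan2(y, x) = -40.1792° → 319.8208° (mod 360°)

319.8°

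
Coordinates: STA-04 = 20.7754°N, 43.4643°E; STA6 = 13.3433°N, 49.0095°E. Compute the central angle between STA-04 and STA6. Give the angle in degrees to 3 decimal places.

9.126°

Δφ = -7.4321°,  Δλ = 5.5452°
a = sin²(Δφ/2) + cos φ₁ cos φ₂ sin²(Δλ/2) = 0.006329
c = 2·arcsin(√a) = 0.159281 rad = 9.1261°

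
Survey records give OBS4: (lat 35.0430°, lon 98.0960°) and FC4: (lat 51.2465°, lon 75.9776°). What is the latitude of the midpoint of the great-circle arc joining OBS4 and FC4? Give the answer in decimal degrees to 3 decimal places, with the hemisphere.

43.671°N

Bx = cos φ₂ cos Δλ = 0.579904,  By = cos φ₂ sin Δλ = -0.235692
φₘ = atan2(sin φ₁ + sin φ₂, √((cos φ₁ + Bx)² + By²)) = 43.67120°
λₘ = λ₁ + atan2(By, cos φ₁ + Bx) = 88.53058°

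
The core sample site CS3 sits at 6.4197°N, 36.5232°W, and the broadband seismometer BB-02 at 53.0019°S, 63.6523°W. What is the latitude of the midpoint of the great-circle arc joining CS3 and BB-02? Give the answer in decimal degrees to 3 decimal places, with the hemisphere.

Bx = cos φ₂ cos Δλ = 0.535581,  By = cos φ₂ sin Δλ = -0.274414
φₘ = atan2(sin φ₁ + sin φ₂, √((cos φ₁ + Bx)² + By²)) = -23.84833°
λₘ = λ₁ + atan2(By, cos φ₁ + Bx) = -46.69589°

23.848°S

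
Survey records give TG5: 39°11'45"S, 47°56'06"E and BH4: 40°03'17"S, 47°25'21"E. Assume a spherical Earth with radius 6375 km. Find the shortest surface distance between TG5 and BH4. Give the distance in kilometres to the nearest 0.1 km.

TG5: φ = -39.19583°, λ = +47.93500°
BH4: φ = -40.05472°, λ = +47.42250°
Δφ = -0.8589°,  Δλ = -0.5125°
a = sin²(Δφ/2) + cos φ₁ cos φ₂ sin²(Δλ/2) = 0.000068
c = 2·arcsin(√a) = 0.016498 rad = 0.9453°
d = R·c = 6375 × 0.016498 = 105.2 km

105.2 km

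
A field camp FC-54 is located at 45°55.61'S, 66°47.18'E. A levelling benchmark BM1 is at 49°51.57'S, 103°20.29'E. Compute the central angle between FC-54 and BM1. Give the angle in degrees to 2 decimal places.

FC-54: φ = -45.92683°, λ = +66.78633°
BM1: φ = -49.85950°, λ = +103.33817°
Δφ = -3.9327°,  Δλ = 36.5518°
a = sin²(Δφ/2) + cos φ₁ cos φ₂ sin²(Δλ/2) = 0.045275
c = 2·arcsin(√a) = 0.428835 rad = 24.5704°

24.57°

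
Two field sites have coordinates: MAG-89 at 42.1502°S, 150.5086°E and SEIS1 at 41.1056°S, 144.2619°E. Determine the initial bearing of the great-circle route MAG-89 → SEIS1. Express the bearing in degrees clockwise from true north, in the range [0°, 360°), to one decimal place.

280.5°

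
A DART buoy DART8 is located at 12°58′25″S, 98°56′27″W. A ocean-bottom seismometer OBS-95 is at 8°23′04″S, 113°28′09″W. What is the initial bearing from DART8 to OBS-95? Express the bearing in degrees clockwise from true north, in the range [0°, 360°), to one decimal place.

286.4°

DART8: φ = -12.97361°, λ = -98.94083°
OBS-95: φ = -8.38444°, λ = -113.46917°
Δλ = -14.5283°
y = sin Δλ · cos φ₂ = -0.248178
x = cos φ₁ sin φ₂ − sin φ₁ cos φ₂ cos Δλ = 0.072908
θ = atan2(y, x) = -73.6285° → 286.3715° (mod 360°)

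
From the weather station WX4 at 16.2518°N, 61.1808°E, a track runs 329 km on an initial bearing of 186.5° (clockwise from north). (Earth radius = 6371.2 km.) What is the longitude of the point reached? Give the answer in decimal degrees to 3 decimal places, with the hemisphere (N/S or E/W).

δ = d/R = 329/6371.2 = 0.051639 rad
φ₂ = arcsin(sin φ₁ cos δ + cos φ₁ sin δ cos θ)
   = arcsin(0.27986·0.99867 + 0.96004·0.05162·-0.99357) = 13.31188°
λ₂ = λ₁ + atan2(sin θ sin δ cos φ₁, cos δ − sin φ₁ sin φ₂) = 60.83677°

60.837°E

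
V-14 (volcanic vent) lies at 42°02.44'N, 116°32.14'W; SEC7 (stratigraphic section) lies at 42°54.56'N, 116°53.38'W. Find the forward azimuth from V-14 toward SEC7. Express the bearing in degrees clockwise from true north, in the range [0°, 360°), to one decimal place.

343.4°

V-14: φ = +42.04067°, λ = -116.53567°
SEC7: φ = +42.90933°, λ = -116.88967°
Δλ = -0.3540°
y = sin Δλ · cos φ₂ = -0.004525
x = cos φ₁ sin φ₂ − sin φ₁ cos φ₂ cos Δλ = 0.015170
θ = atan2(y, x) = -16.6102° → 343.3898° (mod 360°)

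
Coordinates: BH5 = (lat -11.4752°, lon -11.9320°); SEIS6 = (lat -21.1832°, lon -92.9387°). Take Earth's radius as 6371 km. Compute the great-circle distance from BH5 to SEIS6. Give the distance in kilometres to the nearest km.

Δφ = -9.7080°,  Δλ = -81.0067°
a = sin²(Δφ/2) + cos φ₁ cos φ₂ sin²(Δλ/2) = 0.392634
c = 2·arcsin(√a) = 1.354379 rad = 77.6002°
d = R·c = 6371 × 1.354379 = 8628.8 km

8629 km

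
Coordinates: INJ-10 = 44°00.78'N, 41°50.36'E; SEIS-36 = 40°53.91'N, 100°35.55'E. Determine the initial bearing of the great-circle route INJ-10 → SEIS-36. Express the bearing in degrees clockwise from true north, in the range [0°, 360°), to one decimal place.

72.9°

INJ-10: φ = +44.01300°, λ = +41.83933°
SEIS-36: φ = +40.89850°, λ = +100.59250°
Δλ = 58.7532°
y = sin Δλ · cos φ₂ = 0.646224
x = cos φ₁ sin φ₂ − sin φ₁ cos φ₂ cos Δλ = 0.198431
θ = atan2(y, x) = 72.9302° → 72.9302° (mod 360°)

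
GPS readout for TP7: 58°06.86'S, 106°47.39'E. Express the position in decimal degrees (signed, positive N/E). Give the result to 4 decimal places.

-58.1143°, +106.7898°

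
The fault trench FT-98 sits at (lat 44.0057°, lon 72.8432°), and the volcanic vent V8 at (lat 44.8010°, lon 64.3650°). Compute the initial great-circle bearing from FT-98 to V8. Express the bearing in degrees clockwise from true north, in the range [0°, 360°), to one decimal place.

280.4°

Δλ = -8.4782°
y = sin Δλ · cos φ₂ = -0.104612
x = cos φ₁ sin φ₂ − sin φ₁ cos φ₂ cos Δλ = 0.019267
θ = atan2(y, x) = -79.5644° → 280.4356° (mod 360°)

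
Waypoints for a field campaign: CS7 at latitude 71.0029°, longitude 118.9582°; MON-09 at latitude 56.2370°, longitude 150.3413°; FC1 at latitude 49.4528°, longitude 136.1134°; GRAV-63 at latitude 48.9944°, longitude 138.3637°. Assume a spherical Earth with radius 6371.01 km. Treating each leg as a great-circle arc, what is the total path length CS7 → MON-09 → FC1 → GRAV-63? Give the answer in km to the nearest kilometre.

3593 km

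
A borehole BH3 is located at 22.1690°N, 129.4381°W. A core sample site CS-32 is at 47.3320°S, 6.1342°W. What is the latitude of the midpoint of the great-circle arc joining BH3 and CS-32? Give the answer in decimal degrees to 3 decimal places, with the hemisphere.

24.314°S

Bx = cos φ₂ cos Δλ = -0.372138,  By = cos φ₂ sin Δλ = 0.566442
φₘ = atan2(sin φ₁ + sin φ₂, √((cos φ₁ + Bx)² + By²)) = -24.31362°
λₘ = λ₁ + atan2(By, cos φ₁ + Bx) = -83.79859°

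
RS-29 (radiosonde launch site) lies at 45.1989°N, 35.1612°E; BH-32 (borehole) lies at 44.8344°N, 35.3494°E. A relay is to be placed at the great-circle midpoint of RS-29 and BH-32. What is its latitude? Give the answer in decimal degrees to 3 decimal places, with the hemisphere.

45.017°N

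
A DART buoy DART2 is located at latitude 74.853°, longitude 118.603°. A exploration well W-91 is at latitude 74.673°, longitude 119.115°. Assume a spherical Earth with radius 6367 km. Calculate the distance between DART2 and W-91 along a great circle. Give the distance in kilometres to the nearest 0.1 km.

25.0 km

Δφ = -0.1800°,  Δλ = 0.5120°
a = sin²(Δφ/2) + cos φ₁ cos φ₂ sin²(Δλ/2) = 0.000004
c = 2·arcsin(√a) = 0.003922 rad = 0.2247°
d = R·c = 6367 × 0.003922 = 25.0 km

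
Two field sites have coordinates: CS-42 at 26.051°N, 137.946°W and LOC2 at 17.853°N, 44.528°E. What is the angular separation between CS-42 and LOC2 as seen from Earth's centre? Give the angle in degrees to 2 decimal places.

Δφ = -8.1980°,  Δλ = -177.5260°
a = sin²(Δφ/2) + cos φ₁ cos φ₂ sin²(Δλ/2) = 0.859853
c = 2·arcsin(√a) = 2.374175 rad = 136.0302°

136.03°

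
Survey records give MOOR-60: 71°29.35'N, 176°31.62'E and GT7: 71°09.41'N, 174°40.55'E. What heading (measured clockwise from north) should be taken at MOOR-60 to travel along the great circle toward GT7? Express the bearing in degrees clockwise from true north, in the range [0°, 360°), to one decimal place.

241.6°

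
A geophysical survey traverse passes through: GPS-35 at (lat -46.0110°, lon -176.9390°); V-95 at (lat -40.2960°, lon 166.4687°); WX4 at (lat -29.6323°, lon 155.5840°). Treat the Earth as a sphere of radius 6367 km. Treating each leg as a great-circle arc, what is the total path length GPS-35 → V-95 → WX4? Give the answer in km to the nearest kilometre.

GPS-35→V-95: c = 0.233024 rad, d = 1483.66 km
V-95→WX4: c = 0.242240 rad, d = 1542.34 km
Total = 1483.66 + 1542.34 = 3026.01 km

3026 km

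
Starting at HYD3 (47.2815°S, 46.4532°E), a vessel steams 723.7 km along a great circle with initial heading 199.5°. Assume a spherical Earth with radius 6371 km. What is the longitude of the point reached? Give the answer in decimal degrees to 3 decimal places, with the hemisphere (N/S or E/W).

δ = d/R = 723.7/6371 = 0.113593 rad
φ₂ = arcsin(sin φ₁ cos δ + cos φ₁ sin δ cos θ)
   = arcsin(-0.73470·0.99356 + 0.67840·0.11335·-0.94264) = -53.36427°
λ₂ = λ₁ + atan2(sin θ sin δ cos φ₁, cos δ − sin φ₁ sin φ₂) = 42.81781°

42.818°E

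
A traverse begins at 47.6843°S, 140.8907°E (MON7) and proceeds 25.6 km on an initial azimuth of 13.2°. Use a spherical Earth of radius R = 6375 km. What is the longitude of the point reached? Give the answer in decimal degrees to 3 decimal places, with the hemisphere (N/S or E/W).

δ = d/R = 25.6/6375 = 0.004016 rad
φ₂ = arcsin(sin φ₁ cos δ + cos φ₁ sin δ cos θ)
   = arcsin(-0.73945·0.99999 + 0.67322·0.00402·0.97358) = -47.46027°
λ₂ = λ₁ + atan2(sin θ sin δ cos φ₁, cos δ − sin φ₁ sin φ₂) = 140.96841°

140.968°E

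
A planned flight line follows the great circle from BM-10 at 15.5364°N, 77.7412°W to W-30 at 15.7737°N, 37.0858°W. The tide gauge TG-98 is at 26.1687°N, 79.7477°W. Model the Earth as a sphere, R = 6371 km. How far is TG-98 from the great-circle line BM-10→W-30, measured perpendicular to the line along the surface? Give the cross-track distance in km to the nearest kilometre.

1198 km

δ₁₃ = central angle BM-10→TG-98 = 0.188421 rad  (haversine)
θ₁₃ = bearing BM-10→TG-98 = 350.342°,  θ₁₂ = bearing BM-10→W-30 = 83.959°
dₓₜ = R·arcsin(sin δ₁₃ · sin(θ₁₃ − θ₁₂)) = 6371·arcsin(0.18731·sin(266.383°)) = -1198.008 km
|dₓₜ| = 1198.008 km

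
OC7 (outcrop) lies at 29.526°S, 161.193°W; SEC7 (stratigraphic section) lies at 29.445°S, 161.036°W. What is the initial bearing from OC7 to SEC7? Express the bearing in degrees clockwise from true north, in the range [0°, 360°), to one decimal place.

59.4°

Δλ = 0.1570°
y = sin Δλ · cos φ₂ = 0.002386
x = cos φ₁ sin φ₂ − sin φ₁ cos φ₂ cos Δλ = 0.001412
θ = atan2(y, x) = 59.3839° → 59.3839° (mod 360°)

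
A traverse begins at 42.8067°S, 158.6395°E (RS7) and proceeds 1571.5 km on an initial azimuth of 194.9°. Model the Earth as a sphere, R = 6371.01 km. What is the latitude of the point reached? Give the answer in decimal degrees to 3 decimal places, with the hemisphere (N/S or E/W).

δ = d/R = 1571.5/6371.01 = 0.246664 rad
φ₂ = arcsin(sin φ₁ cos δ + cos φ₁ sin δ cos θ)
   = arcsin(-0.67953·0.96973 + 0.73365·0.24417·-0.96638) = -56.31217°
λ₂ = λ₁ + atan2(sin θ sin δ cos φ₁, cos δ − sin φ₁ sin φ₂) = 152.14012°

56.312°S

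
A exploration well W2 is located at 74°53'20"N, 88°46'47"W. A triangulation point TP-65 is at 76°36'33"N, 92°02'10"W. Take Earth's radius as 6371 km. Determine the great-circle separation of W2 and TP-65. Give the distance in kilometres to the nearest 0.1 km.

211.0 km

W2: φ = +74.88889°, λ = -88.77972°
TP-65: φ = +76.60917°, λ = -92.03611°
Δφ = 1.7203°,  Δλ = -3.2564°
a = sin²(Δφ/2) + cos φ₁ cos φ₂ sin²(Δλ/2) = 0.000274
c = 2·arcsin(√a) = 0.033113 rad = 1.8972°
d = R·c = 6371 × 0.033113 = 211.0 km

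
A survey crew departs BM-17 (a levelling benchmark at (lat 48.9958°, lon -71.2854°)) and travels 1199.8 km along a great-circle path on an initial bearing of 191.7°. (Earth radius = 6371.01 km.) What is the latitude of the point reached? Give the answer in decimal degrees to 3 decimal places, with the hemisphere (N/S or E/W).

38.392°N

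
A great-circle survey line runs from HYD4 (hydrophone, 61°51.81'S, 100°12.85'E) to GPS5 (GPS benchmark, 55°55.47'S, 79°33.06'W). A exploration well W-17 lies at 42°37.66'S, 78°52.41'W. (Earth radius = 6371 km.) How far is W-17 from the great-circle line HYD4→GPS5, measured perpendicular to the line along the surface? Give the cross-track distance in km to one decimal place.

58.6 km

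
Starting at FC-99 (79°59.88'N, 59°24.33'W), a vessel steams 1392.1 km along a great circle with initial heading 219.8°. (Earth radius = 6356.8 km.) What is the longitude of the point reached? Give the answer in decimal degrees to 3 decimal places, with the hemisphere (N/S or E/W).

82.016°W

FC-99: φ = +79.99800°, λ = -59.40550°
δ = d/R = 1392.1/6356.8 = 0.218994 rad
φ₂ = arcsin(sin φ₁ cos δ + cos φ₁ sin δ cos θ)
   = arcsin(0.98480·0.97612 + 0.17368·0.21725·-0.76828) = 68.79500°
λ₂ = λ₁ + atan2(sin θ sin δ cos φ₁, cos δ − sin φ₁ sin φ₂) = -82.01586°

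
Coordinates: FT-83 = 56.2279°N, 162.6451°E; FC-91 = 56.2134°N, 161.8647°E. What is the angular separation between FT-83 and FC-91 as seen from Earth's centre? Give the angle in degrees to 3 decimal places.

0.434°

Δφ = -0.0145°,  Δλ = -0.7804°
a = sin²(Δφ/2) + cos φ₁ cos φ₂ sin²(Δλ/2) = 0.000014
c = 2·arcsin(√a) = 0.007577 rad = 0.4341°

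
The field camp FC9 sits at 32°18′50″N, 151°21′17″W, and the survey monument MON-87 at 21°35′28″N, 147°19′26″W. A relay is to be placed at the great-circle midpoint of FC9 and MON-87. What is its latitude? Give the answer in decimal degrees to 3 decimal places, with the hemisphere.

FC9: φ = +32.31389°, λ = -151.35472°
MON-87: φ = +21.59111°, λ = -147.32389°
Bx = cos φ₂ cos Δλ = 0.927534,  By = cos φ₂ sin Δλ = 0.065361
φₘ = atan2(sin φ₁ + sin φ₂, √((cos φ₁ + Bx)² + By²)) = 26.96679°
λₘ = λ₁ + atan2(By, cos φ₁ + Bx) = -149.24309°

26.967°N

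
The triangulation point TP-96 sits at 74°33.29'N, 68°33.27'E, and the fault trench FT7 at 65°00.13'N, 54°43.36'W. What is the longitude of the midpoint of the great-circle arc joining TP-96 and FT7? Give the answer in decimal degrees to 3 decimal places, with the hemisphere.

15.876°W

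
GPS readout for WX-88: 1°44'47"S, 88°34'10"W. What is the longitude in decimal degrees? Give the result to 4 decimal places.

88° + 34′/60 + 10″/3600 = 88 + 0.56667 + 0.00278 = 88.5694°

88.5694°W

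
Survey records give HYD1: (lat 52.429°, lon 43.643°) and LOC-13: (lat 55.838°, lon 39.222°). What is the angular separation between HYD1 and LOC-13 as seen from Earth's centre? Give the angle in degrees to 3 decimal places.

4.280°

Δφ = 3.4090°,  Δλ = -4.4210°
a = sin²(Δφ/2) + cos φ₁ cos φ₂ sin²(Δλ/2) = 0.001394
c = 2·arcsin(√a) = 0.074694 rad = 4.2796°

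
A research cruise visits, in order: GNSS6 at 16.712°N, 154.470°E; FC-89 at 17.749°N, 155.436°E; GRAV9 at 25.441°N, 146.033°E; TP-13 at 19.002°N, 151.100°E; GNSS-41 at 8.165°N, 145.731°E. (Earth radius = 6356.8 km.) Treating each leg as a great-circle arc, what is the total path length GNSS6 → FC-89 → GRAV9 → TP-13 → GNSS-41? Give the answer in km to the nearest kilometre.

GNSS6→FC-89: c = 0.024226 rad, d = 154.00 km
FC-89→GRAV9: c = 0.203100 rad, d = 1291.07 km
GRAV9→TP-13: c = 0.138999 rad, d = 883.59 km
TP-13→GNSS-41: c = 0.209861 rad, d = 1334.04 km
Total = 154.00 + 1291.07 + 883.59 + 1334.04 = 3662.70 km

3663 km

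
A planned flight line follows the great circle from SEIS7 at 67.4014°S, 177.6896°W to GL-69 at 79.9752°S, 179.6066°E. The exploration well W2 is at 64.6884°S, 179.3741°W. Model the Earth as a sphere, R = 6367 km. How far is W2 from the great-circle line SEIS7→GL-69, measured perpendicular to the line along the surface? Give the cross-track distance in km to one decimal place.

δ₁₃ = central angle SEIS7→W2 = 0.048828 rad  (haversine)
θ₁₃ = bearing SEIS7→W2 = 345.079°,  θ₁₂ = bearing SEIS7→GL-69 = 182.158°
dₓₜ = R·arcsin(sin δ₁₃ · sin(θ₁₃ − θ₁₂)) = 6367·arcsin(0.04881·sin(162.920°)) = 91.276 km
|dₓₜ| = 91.276 km

91.3 km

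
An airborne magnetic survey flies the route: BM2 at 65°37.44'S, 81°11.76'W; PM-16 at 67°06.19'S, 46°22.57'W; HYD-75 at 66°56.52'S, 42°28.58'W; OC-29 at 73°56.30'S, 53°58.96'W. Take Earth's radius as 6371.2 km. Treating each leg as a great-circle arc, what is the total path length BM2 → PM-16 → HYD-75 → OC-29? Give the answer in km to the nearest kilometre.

BM2: φ = -65.62400°, λ = -81.19600°
PM-16: φ = -67.10317°, λ = -46.37617°
HYD-75: φ = -66.94200°, λ = -42.47633°
OC-29: φ = -73.93833°, λ = -53.98267°
BM2→PM-16: c = 0.241772 rad, d = 1540.38 km
PM-16→HYD-75: c = 0.026714 rad, d = 170.20 km
HYD-75→OC-29: c = 0.138848 rad, d = 884.63 km
Total = 1540.38 + 170.20 + 884.63 = 2595.20 km

2595 km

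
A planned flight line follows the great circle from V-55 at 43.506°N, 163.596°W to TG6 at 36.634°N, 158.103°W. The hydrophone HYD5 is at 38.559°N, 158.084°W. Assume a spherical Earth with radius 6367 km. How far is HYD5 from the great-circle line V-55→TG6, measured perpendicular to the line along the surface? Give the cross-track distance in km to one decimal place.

107.5 km

δ₁₃ = central angle V-55→HYD5 = 0.112733 rad  (haversine)
θ₁₃ = bearing V-55→HYD5 = 138.111°,  θ₁₂ = bearing V-55→TG6 = 146.739°
dₓₜ = R·arcsin(sin δ₁₃ · sin(θ₁₃ − θ₁₂)) = 6367·arcsin(0.11249·sin(-8.628°)) = -107.460 km
|dₓₜ| = 107.460 km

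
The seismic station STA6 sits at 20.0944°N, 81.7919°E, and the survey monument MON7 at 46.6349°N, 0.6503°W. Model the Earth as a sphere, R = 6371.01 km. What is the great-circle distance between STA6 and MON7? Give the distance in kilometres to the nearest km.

Δφ = 26.5405°,  Δλ = -82.4422°
a = sin²(Δφ/2) + cos φ₁ cos φ₂ sin²(Δλ/2) = 0.332707
c = 2·arcsin(√a) = 1.229631 rad = 70.4526°
d = R·c = 6371.01 × 1.229631 = 7834.0 km

7834 km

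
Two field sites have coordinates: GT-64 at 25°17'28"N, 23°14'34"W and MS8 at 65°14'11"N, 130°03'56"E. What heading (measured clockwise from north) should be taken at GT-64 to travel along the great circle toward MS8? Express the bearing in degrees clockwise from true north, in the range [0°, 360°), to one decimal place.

GT-64: φ = +25.29111°, λ = -23.24278°
MS8: φ = +65.23639°, λ = +130.06556°
Δλ = 153.3083°
y = sin Δλ · cos φ₂ = 0.188154
x = cos φ₁ sin φ₂ − sin φ₁ cos φ₂ cos Δλ = 0.980888
θ = atan2(y, x) = 10.8586° → 10.8586° (mod 360°)

10.9°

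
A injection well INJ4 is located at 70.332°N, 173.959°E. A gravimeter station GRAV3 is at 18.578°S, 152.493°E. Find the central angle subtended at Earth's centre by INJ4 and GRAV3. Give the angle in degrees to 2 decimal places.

Δφ = -88.9100°,  Δλ = -21.4660°
a = sin²(Δφ/2) + cos φ₁ cos φ₂ sin²(Δλ/2) = 0.501553
c = 2·arcsin(√a) = 1.573903 rad = 90.1780°

90.18°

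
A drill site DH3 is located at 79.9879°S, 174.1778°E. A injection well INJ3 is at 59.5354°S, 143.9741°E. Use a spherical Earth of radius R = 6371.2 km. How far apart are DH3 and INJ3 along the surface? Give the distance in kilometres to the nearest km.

2483 km

Δφ = 20.4525°,  Δλ = -30.2037°
a = sin²(Δφ/2) + cos φ₁ cos φ₂ sin²(Δλ/2) = 0.037502
c = 2·arcsin(√a) = 0.389772 rad = 22.3323°
d = R·c = 6371.2 × 0.389772 = 2483.3 km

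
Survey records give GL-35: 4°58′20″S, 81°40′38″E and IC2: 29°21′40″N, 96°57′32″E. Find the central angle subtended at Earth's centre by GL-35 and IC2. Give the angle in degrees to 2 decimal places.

37.34°

GL-35: φ = -4.97222°, λ = +81.67722°
IC2: φ = +29.36111°, λ = +96.95889°
Δφ = 34.3333°,  Δλ = 15.2817°
a = sin²(Δφ/2) + cos φ₁ cos φ₂ sin²(Δλ/2) = 0.102465
c = 2·arcsin(√a) = 0.651673 rad = 37.3381°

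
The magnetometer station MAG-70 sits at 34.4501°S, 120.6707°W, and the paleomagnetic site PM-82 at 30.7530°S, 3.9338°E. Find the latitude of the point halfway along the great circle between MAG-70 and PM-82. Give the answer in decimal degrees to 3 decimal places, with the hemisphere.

Bx = cos φ₂ cos Δλ = -0.488049,  By = cos φ₂ sin Δλ = 0.707348
φₘ = atan2(sin φ₁ + sin φ₂, √((cos φ₁ + Bx)² + By²)) = -53.97096°
λₘ = λ₁ + atan2(By, cos φ₁ + Bx) = -56.11673°

53.971°S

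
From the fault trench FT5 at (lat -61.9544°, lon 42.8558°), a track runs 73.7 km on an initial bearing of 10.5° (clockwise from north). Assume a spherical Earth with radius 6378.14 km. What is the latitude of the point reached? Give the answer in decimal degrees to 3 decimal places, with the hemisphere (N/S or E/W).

61.303°S

δ = d/R = 73.7/6378.14 = 0.011555 rad
φ₂ = arcsin(sin φ₁ cos δ + cos φ₁ sin δ cos θ)
   = arcsin(-0.88257·0.99993 + 0.47017·0.01155·0.98325) = -61.30320°
λ₂ = λ₁ + atan2(sin θ sin δ cos φ₁, cos δ − sin φ₁ sin φ₂) = 43.10706°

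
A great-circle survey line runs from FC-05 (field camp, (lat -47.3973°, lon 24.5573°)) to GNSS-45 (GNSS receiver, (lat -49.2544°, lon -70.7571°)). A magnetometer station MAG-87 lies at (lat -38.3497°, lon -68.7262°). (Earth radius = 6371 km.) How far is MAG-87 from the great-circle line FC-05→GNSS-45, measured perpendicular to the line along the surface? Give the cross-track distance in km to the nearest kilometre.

δ₁₃ = central angle FC-05→MAG-87 = 1.130406 rad  (haversine)
θ₁₃ = bearing FC-05→MAG-87 = 239.944°,  θ₁₂ = bearing FC-05→GNSS-45 = 229.384°
dₓₜ = R·arcsin(sin δ₁₃ · sin(θ₁₃ − θ₁₂)) = 6371·arcsin(0.90459·sin(10.560°)) = 1061.034 km
|dₓₜ| = 1061.034 km

1061 km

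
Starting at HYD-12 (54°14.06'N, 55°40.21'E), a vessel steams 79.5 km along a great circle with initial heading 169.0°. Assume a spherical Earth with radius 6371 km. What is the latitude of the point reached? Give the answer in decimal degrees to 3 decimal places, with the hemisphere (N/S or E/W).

53.532°N

HYD-12: φ = +54.23433°, λ = +55.67017°
δ = d/R = 79.5/6371 = 0.012478 rad
φ₂ = arcsin(sin φ₁ cos δ + cos φ₁ sin δ cos θ)
   = arcsin(0.81141·0.99992 + 0.58447·0.01248·-0.98163) = 53.53229°
λ₂ = λ₁ + atan2(sin θ sin δ cos φ₁, cos δ − sin φ₁ sin φ₂) = 55.89968°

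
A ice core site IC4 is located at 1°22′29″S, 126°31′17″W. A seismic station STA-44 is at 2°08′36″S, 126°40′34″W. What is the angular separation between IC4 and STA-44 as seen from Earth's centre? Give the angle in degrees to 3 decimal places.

0.784°

IC4: φ = -1.37472°, λ = -126.52139°
STA-44: φ = -2.14333°, λ = -126.67611°
Δφ = -0.7686°,  Δλ = -0.1547°
a = sin²(Δφ/2) + cos φ₁ cos φ₂ sin²(Δλ/2) = 0.000047
c = 2·arcsin(√a) = 0.013684 rad = 0.7840°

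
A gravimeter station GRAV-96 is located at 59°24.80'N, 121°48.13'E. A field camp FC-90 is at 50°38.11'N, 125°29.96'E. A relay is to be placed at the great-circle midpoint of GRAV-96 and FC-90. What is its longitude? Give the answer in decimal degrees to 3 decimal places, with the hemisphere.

GRAV-96: φ = +59.41333°, λ = +121.80217°
FC-90: φ = +50.63517°, λ = +125.49933°
Bx = cos φ₂ cos Δλ = 0.632936,  By = cos φ₂ sin Δλ = 0.040899
φₘ = atan2(sin φ₁ + sin φ₂, √((cos φ₁ + Bx)² + By²)) = 55.03809°
λₘ = λ₁ + atan2(By, cos φ₁ + Bx) = 123.85364°

123.854°E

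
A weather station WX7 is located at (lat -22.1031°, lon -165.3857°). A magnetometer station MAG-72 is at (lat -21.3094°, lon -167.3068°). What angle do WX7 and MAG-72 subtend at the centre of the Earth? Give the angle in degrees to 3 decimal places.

Δφ = 0.7937°,  Δλ = -1.9211°
a = sin²(Δφ/2) + cos φ₁ cos φ₂ sin²(Δλ/2) = 0.000291
c = 2·arcsin(√a) = 0.034093 rad = 1.9534°

1.953°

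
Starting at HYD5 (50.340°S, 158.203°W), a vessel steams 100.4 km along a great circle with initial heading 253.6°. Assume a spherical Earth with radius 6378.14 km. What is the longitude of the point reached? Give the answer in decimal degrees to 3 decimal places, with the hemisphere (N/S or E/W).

159.566°W

δ = d/R = 100.4/6378.14 = 0.015741 rad
φ₂ = arcsin(sin φ₁ cos δ + cos φ₁ sin δ cos θ)
   = arcsin(-0.76985·0.99988 + 0.63823·0.01574·-0.28234) = -50.58671°
λ₂ = λ₁ + atan2(sin θ sin δ cos φ₁, cos δ − sin φ₁ sin φ₂) = -159.56581°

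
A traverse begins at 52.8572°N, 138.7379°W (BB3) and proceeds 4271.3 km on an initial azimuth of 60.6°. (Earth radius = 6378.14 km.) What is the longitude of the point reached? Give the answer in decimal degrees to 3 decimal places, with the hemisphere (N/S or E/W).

71.822°W

δ = d/R = 4271.3/6378.14 = 0.669678 rad
φ₂ = arcsin(sin φ₁ cos δ + cos φ₁ sin δ cos θ)
   = arcsin(0.79713·0.78402 + 0.60380·0.62073·0.49090) = 53.99453°
λ₂ = λ₁ + atan2(sin θ sin δ cos φ₁, cos δ − sin φ₁ sin φ₂) = -71.82222°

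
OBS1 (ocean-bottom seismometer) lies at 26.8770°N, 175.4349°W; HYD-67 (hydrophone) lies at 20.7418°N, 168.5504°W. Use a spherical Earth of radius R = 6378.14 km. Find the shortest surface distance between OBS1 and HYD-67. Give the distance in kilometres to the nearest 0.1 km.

978.4 km

Δφ = -6.1352°,  Δλ = 6.8845°
a = sin²(Δφ/2) + cos φ₁ cos φ₂ sin²(Δλ/2) = 0.005871
c = 2·arcsin(√a) = 0.153395 rad = 8.7889°
d = R·c = 6378.14 × 0.153395 = 978.4 km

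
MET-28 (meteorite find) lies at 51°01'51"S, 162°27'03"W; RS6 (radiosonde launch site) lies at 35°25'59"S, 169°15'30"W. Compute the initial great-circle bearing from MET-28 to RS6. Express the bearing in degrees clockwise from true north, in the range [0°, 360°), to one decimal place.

339.9°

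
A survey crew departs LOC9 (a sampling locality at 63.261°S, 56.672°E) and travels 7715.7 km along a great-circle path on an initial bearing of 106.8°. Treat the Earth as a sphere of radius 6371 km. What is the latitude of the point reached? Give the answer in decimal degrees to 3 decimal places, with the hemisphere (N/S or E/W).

δ = d/R = 7715.7/6371 = 1.211066 rad
φ₂ = arcsin(sin φ₁ cos δ + cos φ₁ sin δ cos θ)
   = arcsin(-0.89307·0.35202 + 0.44993·0.93599·-0.28903) = -25.85519°
λ₂ = λ₁ + atan2(sin θ sin δ cos φ₁, cos δ − sin φ₁ sin φ₂) = 151.97799°

25.855°S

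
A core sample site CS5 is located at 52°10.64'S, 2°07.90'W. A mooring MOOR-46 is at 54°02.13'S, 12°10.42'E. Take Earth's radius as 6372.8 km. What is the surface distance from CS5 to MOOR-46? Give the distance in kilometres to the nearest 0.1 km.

CS5: φ = -52.17733°, λ = -2.13167°
MOOR-46: φ = -54.03550°, λ = +12.17367°
Δφ = -1.8582°,  Δλ = 14.3053°
a = sin²(Δφ/2) + cos φ₁ cos φ₂ sin²(Δλ/2) = 0.005846
c = 2·arcsin(√a) = 0.153072 rad = 8.7704°
d = R·c = 6372.8 × 0.153072 = 975.5 km

975.5 km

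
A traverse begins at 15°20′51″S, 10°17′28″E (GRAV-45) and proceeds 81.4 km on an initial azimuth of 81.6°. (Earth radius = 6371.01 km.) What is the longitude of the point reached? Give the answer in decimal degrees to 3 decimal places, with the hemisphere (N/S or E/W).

11.042°E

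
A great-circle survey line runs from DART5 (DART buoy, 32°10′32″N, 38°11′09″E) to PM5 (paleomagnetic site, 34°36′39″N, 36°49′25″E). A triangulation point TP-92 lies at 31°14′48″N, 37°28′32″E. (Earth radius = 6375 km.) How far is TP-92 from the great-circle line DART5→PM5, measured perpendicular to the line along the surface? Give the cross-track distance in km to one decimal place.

104.4 km

DART5: φ = +32.17556°, λ = +38.18583°
PM5: φ = +34.61083°, λ = +36.82361°
TP-92: φ = +31.24667°, λ = +37.47556°
δ₁₃ = central angle DART5→TP-92 = 0.019340 rad  (haversine)
θ₁₃ = bearing DART5→TP-92 = 213.231°,  θ₁₂ = bearing DART5→PM5 = 335.338°
dₓₜ = R·arcsin(sin δ₁₃ · sin(θ₁₃ − θ₁₂)) = 6375·arcsin(0.01934·sin(-122.107°)) = -104.435 km
|dₓₜ| = 104.435 km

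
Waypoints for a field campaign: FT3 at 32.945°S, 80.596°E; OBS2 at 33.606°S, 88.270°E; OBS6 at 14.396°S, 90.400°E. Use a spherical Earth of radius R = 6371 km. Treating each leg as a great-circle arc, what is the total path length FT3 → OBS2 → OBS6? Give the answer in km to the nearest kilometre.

2864 km

FT3→OBS2: c = 0.112543 rad, d = 717.01 km
OBS2→OBS6: c = 0.336968 rad, d = 2146.82 km
Total = 717.01 + 2146.82 = 2863.83 km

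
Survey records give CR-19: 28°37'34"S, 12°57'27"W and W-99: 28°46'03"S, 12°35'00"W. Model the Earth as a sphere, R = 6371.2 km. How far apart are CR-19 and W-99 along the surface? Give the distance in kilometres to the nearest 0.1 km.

CR-19: φ = -28.62611°, λ = -12.95750°
W-99: φ = -28.76750°, λ = -12.58333°
Δφ = -0.1414°,  Δλ = 0.3742°
a = sin²(Δφ/2) + cos φ₁ cos φ₂ sin²(Δλ/2) = 0.000010
c = 2·arcsin(√a) = 0.006237 rad = 0.3574°
d = R·c = 6371.2 × 0.006237 = 39.7 km

39.7 km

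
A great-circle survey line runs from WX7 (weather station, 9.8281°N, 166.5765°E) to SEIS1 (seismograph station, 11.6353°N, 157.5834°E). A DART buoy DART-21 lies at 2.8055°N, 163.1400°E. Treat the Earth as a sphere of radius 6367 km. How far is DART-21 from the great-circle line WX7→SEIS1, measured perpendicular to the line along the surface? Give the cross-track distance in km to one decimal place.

842.6 km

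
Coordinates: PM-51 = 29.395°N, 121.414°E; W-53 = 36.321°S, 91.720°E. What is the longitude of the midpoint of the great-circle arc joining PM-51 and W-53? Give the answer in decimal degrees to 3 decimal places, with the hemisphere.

Bx = cos φ₂ cos Δλ = 0.699908,  By = cos φ₂ sin Δλ = -0.399123
φₘ = atan2(sin φ₁ + sin φ₂, √((cos φ₁ + Bx)² + By²)) = -3.58211°
λₘ = λ₁ + atan2(By, cos φ₁ + Bx) = 107.16063°

107.161°E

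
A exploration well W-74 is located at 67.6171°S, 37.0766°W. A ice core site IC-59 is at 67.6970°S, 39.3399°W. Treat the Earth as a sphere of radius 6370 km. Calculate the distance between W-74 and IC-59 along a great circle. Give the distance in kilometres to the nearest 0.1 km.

Δφ = -0.0799°,  Δλ = -2.2633°
a = sin²(Δφ/2) + cos φ₁ cos φ₂ sin²(Δλ/2) = 0.000057
c = 2·arcsin(√a) = 0.015080 rad = 0.8640°
d = R·c = 6370 × 0.015080 = 96.1 km

96.1 km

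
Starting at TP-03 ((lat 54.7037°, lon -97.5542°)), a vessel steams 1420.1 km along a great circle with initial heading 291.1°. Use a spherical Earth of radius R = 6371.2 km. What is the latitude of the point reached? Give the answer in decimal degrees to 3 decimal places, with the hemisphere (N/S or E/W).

δ = d/R = 1420.1/6371.2 = 0.222894 rad
φ₂ = arcsin(sin φ₁ cos δ + cos φ₁ sin δ cos θ)
   = arcsin(0.81617·0.97526 + 0.57780·0.22105·0.36000) = 57.34820°
λ₂ = λ₁ + atan2(sin θ sin δ cos φ₁, cos δ − sin φ₁ sin φ₂) = -120.02682°

57.348°N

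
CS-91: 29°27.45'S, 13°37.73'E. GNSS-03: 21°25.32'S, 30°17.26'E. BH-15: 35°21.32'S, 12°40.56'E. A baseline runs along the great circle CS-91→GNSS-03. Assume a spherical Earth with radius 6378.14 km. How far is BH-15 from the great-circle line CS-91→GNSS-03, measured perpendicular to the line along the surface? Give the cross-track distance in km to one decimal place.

CS-91: φ = -29.45750°, λ = +13.62883°
GNSS-03: φ = -21.42200°, λ = +30.28767°
BH-15: φ = -35.35533°, λ = +12.67600°
δ₁₃ = central angle CS-91→BH-15 = 0.103888 rad  (haversine)
θ₁₃ = bearing CS-91→BH-15 = 187.515°,  θ₁₂ = bearing CS-91→GNSS-03 = 65.686°
dₓₜ = R·arcsin(sin δ₁₃ · sin(θ₁₃ − θ₁₂)) = 6378.14·arcsin(0.10370·sin(121.829°)) = 562.692 km
|dₓₜ| = 562.692 km

562.7 km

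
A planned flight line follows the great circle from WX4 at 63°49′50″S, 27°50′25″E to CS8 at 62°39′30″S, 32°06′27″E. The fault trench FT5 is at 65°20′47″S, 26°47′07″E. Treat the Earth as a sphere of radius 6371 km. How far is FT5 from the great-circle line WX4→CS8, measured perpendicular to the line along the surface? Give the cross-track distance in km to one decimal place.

123.0 km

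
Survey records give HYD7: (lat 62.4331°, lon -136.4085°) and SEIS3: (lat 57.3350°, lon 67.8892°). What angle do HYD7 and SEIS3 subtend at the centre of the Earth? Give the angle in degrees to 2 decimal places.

Δφ = -5.0981°,  Δλ = -155.7023°
a = sin²(Δφ/2) + cos φ₁ cos φ₂ sin²(Δλ/2) = 0.240692
c = 2·arcsin(√a) = 1.025565 rad = 58.7605°

58.76°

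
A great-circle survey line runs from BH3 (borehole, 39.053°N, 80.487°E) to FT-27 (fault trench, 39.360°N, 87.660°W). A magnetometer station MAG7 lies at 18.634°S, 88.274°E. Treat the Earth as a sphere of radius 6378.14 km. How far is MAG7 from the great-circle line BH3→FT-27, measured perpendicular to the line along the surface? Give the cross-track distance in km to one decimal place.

57.8 km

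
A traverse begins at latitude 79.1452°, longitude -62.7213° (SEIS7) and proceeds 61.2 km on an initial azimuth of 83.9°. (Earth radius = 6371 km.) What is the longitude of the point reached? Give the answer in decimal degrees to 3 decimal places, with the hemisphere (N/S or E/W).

59.802°W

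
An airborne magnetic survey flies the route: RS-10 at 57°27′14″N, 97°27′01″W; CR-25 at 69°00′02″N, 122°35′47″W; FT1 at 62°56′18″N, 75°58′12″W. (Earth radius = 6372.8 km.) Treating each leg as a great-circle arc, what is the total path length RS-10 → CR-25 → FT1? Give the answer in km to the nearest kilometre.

RS-10: φ = +57.45389°, λ = -97.45028°
CR-25: φ = +69.00056°, λ = -122.59639°
FT1: φ = +62.93833°, λ = -75.97000°
RS-10→CR-25: c = 0.278420 rad, d = 1774.32 km
CR-25→FT1: c = 0.338248 rad, d = 2155.59 km
Total = 1774.32 + 2155.59 = 3929.90 km

3930 km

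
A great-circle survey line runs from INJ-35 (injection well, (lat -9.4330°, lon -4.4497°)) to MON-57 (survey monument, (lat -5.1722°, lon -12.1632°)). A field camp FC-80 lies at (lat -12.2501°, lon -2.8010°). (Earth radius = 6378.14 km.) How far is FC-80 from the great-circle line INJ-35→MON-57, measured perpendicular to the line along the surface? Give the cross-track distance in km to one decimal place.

189.9 km

δ₁₃ = central angle INJ-35→FC-80 = 0.056710 rad  (haversine)
θ₁₃ = bearing INJ-35→FC-80 = 150.261°,  θ₁₂ = bearing INJ-35→MON-57 = 298.580°
dₓₜ = R·arcsin(sin δ₁₃ · sin(θ₁₃ − θ₁₂)) = 6378.14·arcsin(0.05668·sin(-148.319°)) = -189.888 km
|dₓₜ| = 189.888 km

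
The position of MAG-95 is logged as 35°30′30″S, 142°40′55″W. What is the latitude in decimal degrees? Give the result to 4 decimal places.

35.5083°S

35° + 30′/60 + 30″/3600 = 35 + 0.50000 + 0.00833 = 35.5083°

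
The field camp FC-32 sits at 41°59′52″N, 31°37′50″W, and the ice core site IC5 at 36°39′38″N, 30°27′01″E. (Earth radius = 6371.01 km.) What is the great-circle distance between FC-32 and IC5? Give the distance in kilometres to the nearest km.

5255 km

FC-32: φ = +41.99778°, λ = -31.63056°
IC5: φ = +36.66056°, λ = +30.45028°
Δφ = -5.3372°,  Δλ = 62.0808°
a = sin²(Δφ/2) + cos φ₁ cos φ₂ sin²(Δλ/2) = 0.160680
c = 2·arcsin(√a) = 0.824886 rad = 47.2625°
d = R·c = 6371.01 × 0.824886 = 5255.4 km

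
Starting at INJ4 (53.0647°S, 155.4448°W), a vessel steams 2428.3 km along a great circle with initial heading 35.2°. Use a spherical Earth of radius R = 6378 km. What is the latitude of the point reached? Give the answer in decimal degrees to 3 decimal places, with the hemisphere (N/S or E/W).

34.029°S

δ = d/R = 2428.3/6378 = 0.380731 rad
φ₂ = arcsin(sin φ₁ cos δ + cos φ₁ sin δ cos θ)
   = arcsin(-0.79931·0.92839 + 0.60091·0.37160·0.81714) = -34.02891°
λ₂ = λ₁ + atan2(sin θ sin δ cos φ₁, cos δ − sin φ₁ sin φ₂) = -140.46599°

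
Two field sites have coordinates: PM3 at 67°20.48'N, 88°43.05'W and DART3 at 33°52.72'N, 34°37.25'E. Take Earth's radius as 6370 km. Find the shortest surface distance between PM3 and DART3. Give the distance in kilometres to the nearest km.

PM3: φ = +67.34133°, λ = -88.71750°
DART3: φ = +33.87867°, λ = +34.62083°
Δφ = -33.4627°,  Δλ = 123.3383°
a = sin²(Δφ/2) + cos φ₁ cos φ₂ sin²(Δλ/2) = 0.330682
c = 2·arcsin(√a) = 1.225330 rad = 70.2062°
d = R·c = 6370 × 1.225330 = 7805.3 km

7805 km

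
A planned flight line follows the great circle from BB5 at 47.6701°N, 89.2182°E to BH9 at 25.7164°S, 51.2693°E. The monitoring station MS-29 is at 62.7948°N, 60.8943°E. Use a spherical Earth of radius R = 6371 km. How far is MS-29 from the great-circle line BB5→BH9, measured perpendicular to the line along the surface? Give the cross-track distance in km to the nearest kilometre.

2269 km

δ₁₃ = central angle BB5→MS-29 = 0.380436 rad  (haversine)
θ₁₃ = bearing BB5→MS-29 = 324.257°,  θ₁₂ = bearing BB5→BH9 = 214.129°
dₓₜ = R·arcsin(sin δ₁₃ · sin(θ₁₃ − θ₁₂)) = 6371·arcsin(0.37133·sin(110.127°)) = 2268.896 km
|dₓₜ| = 2268.896 km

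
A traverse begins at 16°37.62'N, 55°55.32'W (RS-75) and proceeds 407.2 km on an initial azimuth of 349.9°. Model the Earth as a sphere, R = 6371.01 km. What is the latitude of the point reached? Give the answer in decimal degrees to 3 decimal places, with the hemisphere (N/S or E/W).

20.231°N

RS-75: φ = +16.62700°, λ = -55.92200°
δ = d/R = 407.2/6371.01 = 0.063915 rad
φ₂ = arcsin(sin φ₁ cos δ + cos φ₁ sin δ cos θ)
   = arcsin(0.28614·0.99796 + 0.95819·0.06387·0.98450) = 20.23111°
λ₂ = λ₁ + atan2(sin θ sin δ cos φ₁, cos δ − sin φ₁ sin φ₂) = -56.60597°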